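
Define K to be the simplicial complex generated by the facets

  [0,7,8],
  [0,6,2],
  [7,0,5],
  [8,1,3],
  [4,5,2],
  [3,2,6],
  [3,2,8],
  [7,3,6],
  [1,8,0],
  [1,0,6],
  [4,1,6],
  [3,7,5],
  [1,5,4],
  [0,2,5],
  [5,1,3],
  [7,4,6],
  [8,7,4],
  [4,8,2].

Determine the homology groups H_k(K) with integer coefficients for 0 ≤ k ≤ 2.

H_0 = Z,  H_1 = Z^2,  H_2 = Z.

Take the total order 0 < 1 < 2 < 3 < 4 < 5 < 6 < 7 < 8 on the vertex set. Then K (dimension 2) consists of the simplices:

  0-simplices (9): [0], [1], [2], [3], [4], [5], [6], [7], [8]
  1-simplices (27): (27 of them)
  2-simplices (18): [0,1,6], [0,1,8], [0,2,5], [0,2,6], [0,5,7], [0,7,8], [1,3,5], [1,3,8], [1,4,5], [1,4,6], [2,3,6], [2,3,8], [2,4,5], [2,4,8], [3,5,7], [3,6,7], [4,6,7], [4,7,8]

Hence C_0 ≅ Z^9, C_1 ≅ Z^27, C_2 ≅ Z^18.

∂_1: C_1 → C_0 maps an edge to its endpoints' difference, ∂[p,q] = q − p. For instance
  ∂[3,5] = [5] − [3].
As a 9×27 matrix over Z this has rank 8, with invariant factors (1,1,1,1,1,1,1,1).

Boundary ∂_2: C_2 → C_1 acts by ∂[p,q,r] = [q,r] − [p,r] + [p,q]. For instance
  ∂[0,1,8] = [1,8] − [0,8] + [0,1],
  ∂[4,7,8] = [7,8] − [4,8] + [4,7].
This gives a 27×18 integer matrix of rank 17; reducing to Smith normal form yields diagonal entries (1,1,1,1,1,1,1,1,1,1,1,1,1,1,1,1,1).

Now H_k = ker ∂_k / im ∂_{k+1}, so:

  H_0: rank C_0 − rank ∂_1 = 9 − 8 = 1, and the invariant factors of ∂_1 are all 1, so H_0 ≅ Z.
  H_1: rank ker ∂_1 − rank ∂_2 = (27 − 8) − 17 = 2, and the invariant factors of ∂_2 are all 1, so H_1 ≅ Z^2.
  H_2: rank ker ∂_2 − rank ∂_3 = (18 − 17) − 0 = 1, and there is no ∂_3, so H_2 ≅ Z.

(K is a triangulation of the torus T^2.)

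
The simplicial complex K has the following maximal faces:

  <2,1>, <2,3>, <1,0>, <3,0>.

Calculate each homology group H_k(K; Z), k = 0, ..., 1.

We work with the vertex ordering 0 < 1 < 2 < 3. The simplices of K, each written with vertices in increasing order, are:

  0-simplices (4): [0], [1], [2], [3]
  1-simplices (4): [0,1], [0,3], [1,2], [2,3]

giving chain groups C_0 ≅ Z^4, C_1 ≅ Z^4.

The boundary map ∂_1: C_1 → C_0 maps an edge to its endpoints' difference, ∂[p,q] = q − p. For instance
  ∂[0,3] = [3] − [0].
The 4×4 boundary matrix has rank 3 and Smith normal form diag(1,1,1).

From H_k ≅ ker(∂_k) / im(∂_{k+1}) we obtain:

  H_0: rank C_0 − rank ∂_1 = 4 − 3 = 1, and the invariant factors of ∂_1 are all 1, so H_0 ≅ Z.
  H_1: rank ker ∂_1 − rank ∂_2 = (4 − 3) − 0 = 1, and there is no ∂_2, so H_1 ≅ Z.

As a check, the Euler characteristic is 4 − 4 = 0, which agrees with 1 − 1 = 0.
(K is a triangulation of the circle S^1.)

H_0 = Z,  H_1 = Z.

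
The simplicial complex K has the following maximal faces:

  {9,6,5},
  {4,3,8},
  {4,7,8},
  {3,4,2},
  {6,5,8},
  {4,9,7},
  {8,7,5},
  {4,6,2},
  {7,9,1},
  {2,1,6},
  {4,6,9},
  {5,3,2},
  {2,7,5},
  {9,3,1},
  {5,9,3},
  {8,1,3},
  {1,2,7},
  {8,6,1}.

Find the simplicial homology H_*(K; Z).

H_0 ≅ Z,  H_1 ≅ Z^2,  H_2 ≅ Z.

Fix the vertex order 1 < 2 < 3 < 4 < 5 < 6 < 7 < 8 < 9 and write every simplex with vertices in increasing order. Then dim K = 2 and the simplices of K are:

  0-simplices (9): [1], [2], [3], [4], [5], [6], [7], [8], [9]
  1-simplices (27): (27 of them)
  2-simplices (18): [1,2,6], [1,2,7], [1,3,8], [1,3,9], [1,6,8], [1,7,9], [2,3,4], [2,3,5], [2,4,6], [2,5,7], [3,4,8], [3,5,9], [4,6,9], [4,7,8], [4,7,9], [5,6,8], [5,6,9], [5,7,8]

giving chain groups C_0 ≅ Z^9, C_1 ≅ Z^27, C_2 ≅ Z^18.

Boundary ∂_1: C_1 → C_0 sends each edge [p,q] (with p < q) to q − p. For instance
  ∂[1,6] = [6] − [1].
As a 9×27 matrix over Z this has rank 8, with invariant factors (1,1,1,1,1,1,1,1).

∂_2: C_2 → C_1 maps a triangle to the signed sum of its edges. For instance
  ∂[1,3,9] = [3,9] − [1,9] + [1,3],
  ∂[4,7,8] = [7,8] − [4,8] + [4,7].
The 27×18 boundary matrix has rank 17 and Smith normal form diag(1,1,1,1,1,1,1,1,1,1,1,1,1,1,1,1,1).

From H_k ≅ ker(∂_k) / im(∂_{k+1}) we obtain:

  H_0: rank C_0 − rank ∂_1 = 9 − 8 = 1, and the invariant factors of ∂_1 are all 1, so H_0 ≅ Z.
  H_1: rank ker ∂_1 − rank ∂_2 = (27 − 8) − 17 = 2, and the invariant factors of ∂_2 are all 1, so H_1 ≅ Z^2.
  H_2: rank ker ∂_2 − rank ∂_3 = (18 − 17) − 0 = 1, and there is no ∂_3, so H_2 ≅ Z.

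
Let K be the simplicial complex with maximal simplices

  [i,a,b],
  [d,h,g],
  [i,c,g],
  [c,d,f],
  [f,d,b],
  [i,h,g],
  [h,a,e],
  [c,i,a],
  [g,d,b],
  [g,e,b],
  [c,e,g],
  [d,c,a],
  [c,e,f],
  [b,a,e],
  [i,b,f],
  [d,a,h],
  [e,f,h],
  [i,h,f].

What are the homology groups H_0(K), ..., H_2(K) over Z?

H_0 = Z,  H_1 = Z^2,  H_2 = Z.

We work with the vertex ordering a < b < c < d < e < f < g < h < i. The simplices of K, each written with vertices in increasing order, are:

  0-simplices (9): a, b, c, d, e, f, g, h, i
  1-simplices (27): ab, ac, ad, ae, ah, ai, bd, be, bf, bg, bi, cd, ce, cf, cg, ci, df, dg, dh, ef, eg, eh, fh, fi, gh, gi, hi
  2-simplices (18): abe, abi, acd, aci, adh, aeh, bdf, bdg, beg, bfi, cdf, cef, ceg, cgi, dgh, efh, fhi, ghi

so the chain groups are C_0 ≅ Z^9, C_1 ≅ Z^27, C_2 ≅ Z^18.

The boundary map ∂_1: C_1 → C_0 sends each edge [p,q] (with p < q) to q − p.
As a 9×27 matrix over Z this has rank 8, with invariant factors (1,1,1,1,1,1,1,1).

Boundary ∂_2: C_2 → C_1 sends each 2-simplex [p,q,r] to [q,r] − [p,r] + [p,q]. For instance
  ∂adh = dh − ah + ad,
  ∂cgi = gi − ci + cg.
As a 27×18 matrix over Z this has rank 17, with invariant factors (1,1,1,1,1,1,1,1,1,1,1,1,1,1,1,1,1).

Computing H_k = (kernel of ∂_k) / (image of ∂_{k+1}):

  H_0: rank C_0 − rank ∂_1 = 9 − 8 = 1, and the invariant factors of ∂_1 are all 1, so H_0 = Z.
  H_1: rank ker ∂_1 − rank ∂_2 = (27 − 8) − 17 = 2, and the invariant factors of ∂_2 are all 1, so H_1 = Z^2.
  H_2: rank ker ∂_2 − rank ∂_3 = (18 − 17) − 0 = 1, and there is no ∂_3, so H_2 = Z.

As a check, the Euler characteristic is 9 − 27 + 18 = 0, which agrees with 1 − 2 + 1 = 0.
(K is a triangulation of the torus T^2.)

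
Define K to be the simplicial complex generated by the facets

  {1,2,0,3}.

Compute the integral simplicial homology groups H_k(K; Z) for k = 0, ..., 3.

H_0 = Z,  H_1 = 0,  H_2 = 0,  H_3 = 0.

Take the total order 0 < 1 < 2 < 3 on the vertex set. Then K (dimension 3) consists of the simplices:

  0-simplices (4): [0], [1], [2], [3]
  1-simplices (6): [0,1], [0,2], [0,3], [1,2], [1,3], [2,3]
  2-simplices (4): [0,1,2], [0,1,3], [0,2,3], [1,2,3]
  3-simplices (1): [0,1,2,3]

giving chain groups C_0 ≅ Z^4, C_1 ≅ Z^6, C_2 ≅ Z^4, C_3 ≅ Z^1.

Boundary ∂_1: C_1 → C_0 maps an edge to its endpoints' difference, ∂[p,q] = q − p.
This gives a 4×6 integer matrix of rank 3; reducing to Smith normal form yields diagonal entries (1,1,1).

The boundary map ∂_2: C_2 → C_1 maps a triangle to the signed sum of its edges. For instance
  ∂[0,2,3] = [2,3] − [0,3] + [0,2],
  ∂[1,2,3] = [2,3] − [1,3] + [1,2].
The 6×4 boundary matrix has rank 3 and Smith normal form diag(1,1,1).

The boundary map ∂_3: C_3 → C_2 sends each 3-simplex σ to the alternating sum Σ_i (−1)^i (σ with its i-th vertex removed). For instance
  ∂[0,1,2,3] = [1,2,3] − [0,2,3] + [0,1,3] − [0,1,2].
The resulting 4×1 matrix has rank 1, and its Smith normal form has invariant factors (1).

From H_k ≅ ker(∂_k) / im(∂_{k+1}) we obtain:

  H_0: rank C_0 − rank ∂_1 = 4 − 3 = 1, and the invariant factors of ∂_1 are all 1, so H_0 = Z.
  H_1: rank ker ∂_1 − rank ∂_2 = (6 − 3) − 3 = 0, and the invariant factors of ∂_2 are all 1, so H_1 = 0.
  H_2: rank ker ∂_2 − rank ∂_3 = (4 − 3) − 1 = 0, and the invariant factors of ∂_3 are all 1, so H_2 = 0.
  H_3: rank ker ∂_3 − rank ∂_4 = (1 − 1) − 0 = 0, and there is no ∂_4, so H_3 = 0.

As a check, the Euler characteristic is 4 − 6 + 4 − 1 = 1, which agrees with 1 − 0 + 0 − 0 = 1.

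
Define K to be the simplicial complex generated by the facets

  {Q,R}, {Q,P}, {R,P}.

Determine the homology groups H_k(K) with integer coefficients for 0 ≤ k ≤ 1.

H_0 ≅ Z,  H_1 ≅ Z.

Take the total order P < Q < R on the vertex set. Then K (dimension 1) consists of the simplices:

  0-simplices (3): P, Q, R
  1-simplices (3): PQ, PR, QR

Hence C_0 ≅ Z^3, C_1 ≅ Z^3.

Boundary ∂_1: C_1 → C_0 maps an edge to its endpoints' difference, ∂[p,q] = q − p.
As a 3×3 matrix over Z this has rank 2, with invariant factors (1,1).

Reading off H_k = ker ∂_k / im ∂_{k+1}:

  H_0: rank C_0 − rank ∂_1 = 3 − 2 = 1, and the invariant factors of ∂_1 are all 1, so H_0 ≅ Z.
  H_1: rank ker ∂_1 − rank ∂_2 = (3 − 2) − 0 = 1, and there is no ∂_2, so H_1 ≅ Z.

(K is a triangulation of the circle S^1.)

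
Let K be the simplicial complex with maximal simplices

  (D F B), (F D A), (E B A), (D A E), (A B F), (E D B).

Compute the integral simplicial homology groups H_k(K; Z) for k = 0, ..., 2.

H_0 = Z,  H_1 = 0,  H_2 = Z.

Fix the vertex order A < B < D < E < F and write every simplex with vertices in increasing order. Then dim K = 2 and the simplices of K are:

  0-simplices (5): A, B, D, E, F
  1-simplices (9): AB, AD, AE, AF, BD, BE, BF, DE, DF
  2-simplices (6): ABE, ABF, ADE, ADF, BDE, BDF

giving chain groups C_0 ≅ Z^5, C_1 ≅ Z^9, C_2 ≅ Z^6.

Boundary ∂_1: C_1 → C_0 sends each edge [p,q] (with p < q) to q − p. For instance
  ∂AE = E − A.
The resulting 5×9 matrix has rank 4, and its Smith normal form has invariant factors (1,1,1,1).

The boundary map ∂_2: C_2 → C_1 sends each 2-simplex [p,q,r] to [q,r] − [p,r] + [p,q]. For instance
  ∂BDF = DF − BF + BD,
  ∂ABF = BF − AF + AB.
As a 9×6 matrix over Z this has rank 5, with invariant factors (1,1,1,1,1).

Now H_k = ker ∂_k / im ∂_{k+1}, so:

  H_0: rank C_0 − rank ∂_1 = 5 − 4 = 1, and the invariant factors of ∂_1 are all 1, so H_0 ≅ Z.
  H_1: rank ker ∂_1 − rank ∂_2 = (9 − 4) − 5 = 0, and the invariant factors of ∂_2 are all 1, so H_1 ≅ 0.
  H_2: rank ker ∂_2 − rank ∂_3 = (6 − 5) − 0 = 1, and there is no ∂_3, so H_2 ≅ Z.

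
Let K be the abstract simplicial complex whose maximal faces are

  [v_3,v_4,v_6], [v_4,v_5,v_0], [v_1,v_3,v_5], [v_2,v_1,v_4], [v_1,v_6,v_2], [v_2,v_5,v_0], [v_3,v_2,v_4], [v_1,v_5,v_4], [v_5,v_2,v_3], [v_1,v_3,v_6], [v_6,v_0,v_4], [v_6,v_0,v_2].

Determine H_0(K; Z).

K has 7 vertices, 18 edges, 12 triangles.
rank ∂_0 = 0, rank ∂_1 = 6 ⇒ b_0 = 7 − 0 − 6 = 1; all invariant factors of ∂_1 are 1 so no torsion. So H_0 = Z.

H_0 ≅ Z.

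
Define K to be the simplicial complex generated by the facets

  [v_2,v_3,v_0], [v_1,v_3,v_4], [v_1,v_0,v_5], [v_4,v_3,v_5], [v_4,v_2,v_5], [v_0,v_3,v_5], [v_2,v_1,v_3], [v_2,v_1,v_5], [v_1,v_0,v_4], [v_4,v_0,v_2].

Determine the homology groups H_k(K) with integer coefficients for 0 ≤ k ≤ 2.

Fix the vertex order v_0 < v_1 < v_2 < v_3 < v_4 < v_5 and write every simplex with vertices in increasing order. Then dim K = 2 and the simplices of K are:

  0-simplices (6): [v_0], [v_1], [v_2], [v_3], [v_4], [v_5]
  1-simplices (15): (15 of them)
  2-simplices (10): [v_0,v_1,v_4], [v_0,v_1,v_5], [v_0,v_2,v_3], [v_0,v_2,v_4], [v_0,v_3,v_5], [v_1,v_2,v_3], [v_1,v_2,v_5], [v_1,v_3,v_4], [v_2,v_4,v_5], [v_3,v_4,v_5]

Hence C_0 ≅ Z^6, C_1 ≅ Z^15, C_2 ≅ Z^10.

The boundary map ∂_1: C_1 → C_0 sends each edge [p,q] (with p < q) to q − p. For instance
  ∂[v_1,v_3] = [v_3] − [v_1].
This gives a 6×15 integer matrix of rank 5; reducing to Smith normal form yields diagonal entries (1,1,1,1,1).

The boundary map ∂_2: C_2 → C_1 sends each 2-simplex [p,q,r] to [q,r] − [p,r] + [p,q]. For instance
  ∂[v_0,v_2,v_4] = [v_2,v_4] − [v_0,v_4] + [v_0,v_2],
  ∂[v_0,v_2,v_3] = [v_2,v_3] − [v_0,v_3] + [v_0,v_2].
This gives a 15×10 integer matrix of rank 10; reducing to Smith normal form yields diagonal entries (1,1,1,1,1,1,1,1,1,2).

Now H_k = ker ∂_k / im ∂_{k+1}, so:

  H_0: rank C_0 − rank ∂_1 = 6 − 5 = 1, and the invariant factors of ∂_1 are all 1, so H_0 ≅ Z.
  H_1: rank ker ∂_1 − rank ∂_2 = (15 − 5) − 10 = 0, and ∂_2 has invariant factor 2 > 1, so H_1 ≅ Z/2Z.
  H_2: rank ker ∂_2 − rank ∂_3 = (10 − 10) − 0 = 0, and there is no ∂_3, so H_2 ≅ 0.

As a check, the Euler characteristic is 6 − 15 + 10 = 1, which agrees with 1 − 0 + 0 = 1.
(K is a triangulation of the real projective plane RP^2.)

H_0 = Z,  H_1 = Z/2Z,  H_2 = 0.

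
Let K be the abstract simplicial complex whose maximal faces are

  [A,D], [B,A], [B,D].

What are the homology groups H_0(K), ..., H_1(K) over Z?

We work with the vertex ordering A < B < D. The simplices of K, each written with vertices in increasing order, are:

  0-simplices (3): A, B, D
  1-simplices (3): AB, AD, BD

giving chain groups C_0 ≅ Z^3, C_1 ≅ Z^3.

Boundary ∂_1: C_1 → C_0 maps an edge to its endpoints' difference, ∂[p,q] = q − p. For instance
  ∂AD = D − A.
As a 3×3 matrix over Z this has rank 2, with invariant factors (1,1).

Computing H_k = (kernel of ∂_k) / (image of ∂_{k+1}):

  H_0: rank C_0 − rank ∂_1 = 3 − 2 = 1, and the invariant factors of ∂_1 are all 1, so H_0 ≅ Z.
  H_1: rank ker ∂_1 − rank ∂_2 = (3 − 2) − 0 = 1, and there is no ∂_2, so H_1 ≅ Z.

(K is a triangulation of the circle S^1.)

H_0 ≅ Z,  H_1 ≅ Z.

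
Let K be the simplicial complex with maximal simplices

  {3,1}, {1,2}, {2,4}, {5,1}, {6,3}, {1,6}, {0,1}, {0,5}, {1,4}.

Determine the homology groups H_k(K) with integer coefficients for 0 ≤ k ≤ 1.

H_0 = Z,  H_1 = Z^3.

Take the total order 0 < 1 < 2 < 3 < 4 < 5 < 6 on the vertex set. Then K (dimension 1) consists of the simplices:

  0-simplices (7): [0], [1], [2], [3], [4], [5], [6]
  1-simplices (9): [0,1], [0,5], [1,2], [1,3], [1,4], [1,5], [1,6], [2,4], [3,6]

Hence C_0 ≅ Z^7, C_1 ≅ Z^9.

The boundary map ∂_1: C_1 → C_0 is given by ∂[p,q] = [q] − [p].
This gives a 7×9 integer matrix of rank 6; reducing to Smith normal form yields diagonal entries (1,1,1,1,1,1).

Now H_k = ker ∂_k / im ∂_{k+1}, so:

  H_0: rank C_0 − rank ∂_1 = 7 − 6 = 1, and the invariant factors of ∂_1 are all 1, so H_0 ≅ Z.
  H_1: rank ker ∂_1 − rank ∂_2 = (9 − 6) − 0 = 3, and there is no ∂_2, so H_1 ≅ Z^3.

(K is a triangulation of a wedge of 3 circles.)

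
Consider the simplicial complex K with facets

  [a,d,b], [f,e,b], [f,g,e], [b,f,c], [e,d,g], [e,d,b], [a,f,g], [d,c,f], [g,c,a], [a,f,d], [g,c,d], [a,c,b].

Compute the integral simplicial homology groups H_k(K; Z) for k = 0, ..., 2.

H_0 ≅ Z,  H_1 ≅ Z/2,  H_2 = 0.

Take the total order a < b < c < d < e < f < g on the vertex set. Then K (dimension 2) consists of the simplices:

  0-simplices (7): a, b, c, d, e, f, g
  1-simplices (18): ab, ac, ad, af, ag, bc, bd, be, bf, cd, cf, cg, de, df, dg, ef, eg, fg
  2-simplices (12): abc, abd, acg, adf, afg, bcf, bde, bef, cdf, cdg, deg, efg

Hence C_0 ≅ Z^7, C_1 ≅ Z^18, C_2 ≅ Z^12.

Boundary ∂_1: C_1 → C_0 sends each edge [p,q] (with p < q) to q − p. For instance
  ∂eg = g − e.
As a 7×18 matrix over Z this has rank 6, with invariant factors (1,1,1,1,1,1).

∂_2: C_2 → C_1 sends each 2-simplex [p,q,r] to [q,r] − [p,r] + [p,q]. For instance
  ∂cdf = df − cf + cd,
  ∂abd = bd − ad + ab.
As a 18×12 matrix over Z this has rank 12, with invariant factors (1,1,1,1,1,1,1,1,1,1,1,2).

Reading off H_k = ker ∂_k / im ∂_{k+1}:

  H_0: rank C_0 − rank ∂_1 = 7 − 6 = 1, and the invariant factors of ∂_1 are all 1, so H_0 = Z.
  H_1: rank ker ∂_1 − rank ∂_2 = (18 − 6) − 12 = 0, and ∂_2 has invariant factor 2 > 1, so H_1 = Z/2.
  H_2: rank ker ∂_2 − rank ∂_3 = (12 − 12) − 0 = 0, and there is no ∂_3, so H_2 = 0.

As a check, the Euler characteristic is 7 − 18 + 12 = 1, which agrees with 1 − 0 + 0 = 1.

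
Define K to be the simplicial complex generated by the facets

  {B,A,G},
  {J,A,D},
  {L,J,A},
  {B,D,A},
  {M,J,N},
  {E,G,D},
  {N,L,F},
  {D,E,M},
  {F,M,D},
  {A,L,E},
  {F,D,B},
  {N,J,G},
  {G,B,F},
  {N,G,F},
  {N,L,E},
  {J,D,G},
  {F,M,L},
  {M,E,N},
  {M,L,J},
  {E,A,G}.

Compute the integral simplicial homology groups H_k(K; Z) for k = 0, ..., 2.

H_0 = Z,  H_1 = Z ⊕ Z/2Z,  H_2 = 0.

Order the vertices as A < B < D < E < F < G < J < L < M < N. Listing each simplex with vertices in this order, K has dimension 2 with simplices:

  0-simplices (10): A, B, D, E, F, G, J, L, M, N
  1-simplices (30): AB, AD, AE, AG, AJ, AL, BD, BF, BG, DE, DF, DG, DJ, DM, EG, EL, EM, EN, FG, FL, FM, FN, GJ, GN, JL, JM, JN, LM, LN, MN
  2-simplices (20): ABD, ABG, ADJ, AEG, AEL, AJL, BDF, BFG, DEG, DEM, DFM, DGJ, ELN, EMN, FGN, FLM, FLN, GJN, JLM, JMN

Hence C_0 ≅ Z^10, C_1 ≅ Z^30, C_2 ≅ Z^20.

Boundary ∂_1: C_1 → C_0 maps an edge to its endpoints' difference, ∂[p,q] = q − p.
This gives a 10×30 integer matrix of rank 9; reducing to Smith normal form yields diagonal entries (1,1,1,1,1,1,1,1,1).

∂_2: C_2 → C_1 maps a triangle to the signed sum of its edges. For instance
  ∂EMN = MN − EN + EM,
  ∂FLN = LN − FN + FL.
As a 30×20 matrix over Z this has rank 20, with invariant factors (1,1,1,1,1,1,1,1,1,1,1,1,1,1,1,1,1,1,1,2).

Reading off H_k = ker ∂_k / im ∂_{k+1}:

  H_0: rank C_0 − rank ∂_1 = 10 − 9 = 1, and the invariant factors of ∂_1 are all 1, so H_0 = Z.
  H_1: rank ker ∂_1 − rank ∂_2 = (30 − 9) − 20 = 1, and ∂_2 has invariant factor 2 > 1, so H_1 = Z ⊕ Z/2Z.
  H_2: rank ker ∂_2 − rank ∂_3 = (20 − 20) − 0 = 0, and there is no ∂_3, so H_2 = 0.

As a check, the Euler characteristic is 10 − 30 + 20 = 0, which agrees with 1 − 1 + 0 = 0.
(K is a triangulation of the Klein bottle.)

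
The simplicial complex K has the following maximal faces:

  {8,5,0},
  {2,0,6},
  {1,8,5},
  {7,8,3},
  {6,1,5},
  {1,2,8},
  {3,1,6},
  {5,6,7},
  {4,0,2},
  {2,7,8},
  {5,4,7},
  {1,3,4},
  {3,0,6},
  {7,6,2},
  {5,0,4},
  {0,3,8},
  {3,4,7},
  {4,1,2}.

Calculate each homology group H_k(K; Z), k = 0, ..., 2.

H_0 ≅ Z,  H_1 ≅ Z^2,  H_2 ≅ Z.

Order the vertices as 0 < 1 < 2 < 3 < 4 < 5 < 6 < 7 < 8. Listing each simplex with vertices in this order, K has dimension 2 with simplices:

  0-simplices (9): [0], [1], [2], [3], [4], [5], [6], [7], [8]
  1-simplices (27): (27 of them)
  2-simplices (18): [0,2,4], [0,2,6], [0,3,6], [0,3,8], [0,4,5], [0,5,8], [1,2,4], [1,2,8], [1,3,4], [1,3,6], [1,5,6], [1,5,8], [2,6,7], [2,7,8], [3,4,7], [3,7,8], [4,5,7], [5,6,7]

Hence C_0 ≅ Z^9, C_1 ≅ Z^27, C_2 ≅ Z^18.

Boundary ∂_1: C_1 → C_0 maps an edge to its endpoints' difference, ∂[p,q] = q − p. For instance
  ∂[6,7] = [7] − [6].
The 9×27 boundary matrix has rank 8 and Smith normal form diag(1,1,1,1,1,1,1,1).

∂_2: C_2 → C_1 acts by ∂[p,q,r] = [q,r] − [p,r] + [p,q]. For instance
  ∂[0,4,5] = [4,5] − [0,5] + [0,4],
  ∂[0,2,6] = [2,6] − [0,6] + [0,2].
As a 27×18 matrix over Z this has rank 17, with invariant factors (1,1,1,1,1,1,1,1,1,1,1,1,1,1,1,1,1).

Now H_k = ker ∂_k / im ∂_{k+1}, so:

  H_0: rank C_0 − rank ∂_1 = 9 − 8 = 1, and the invariant factors of ∂_1 are all 1, so H_0 = Z.
  H_1: rank ker ∂_1 − rank ∂_2 = (27 − 8) − 17 = 2, and the invariant factors of ∂_2 are all 1, so H_1 = Z^2.
  H_2: rank ker ∂_2 − rank ∂_3 = (18 − 17) − 0 = 1, and there is no ∂_3, so H_2 = Z.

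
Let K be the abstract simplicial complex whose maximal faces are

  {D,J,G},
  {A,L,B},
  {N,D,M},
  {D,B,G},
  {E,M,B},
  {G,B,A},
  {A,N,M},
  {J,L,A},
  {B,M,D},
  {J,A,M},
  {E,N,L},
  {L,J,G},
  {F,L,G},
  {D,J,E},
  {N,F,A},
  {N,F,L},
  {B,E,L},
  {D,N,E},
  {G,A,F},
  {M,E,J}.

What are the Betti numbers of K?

Fix the vertex order A < B < D < E < F < G < J < L < M < N and write every simplex with vertices in increasing order. Then dim K = 2 and the simplices of K are:

  0-simplices (10): A, B, D, E, F, G, J, L, M, N
  1-simplices (30): AB, AF, AG, AJ, AL, AM, AN, BD, BE, BG, BL, BM, DE, DG, DJ, DM, DN, EJ, EL, EM, EN, FG, FL, FN, GJ, GL, JL, JM, LN, MN
  2-simplices (20): ABG, ABL, AFG, AFN, AJL, AJM, AMN, BDG, BDM, BEL, BEM, DEJ, DEN, DGJ, DMN, EJM, ELN, FGL, FLN, GJL

Hence C_0 ≅ Z^10, C_1 ≅ Z^30, C_2 ≅ Z^20.

∂_1: C_1 → C_0 sends each edge [p,q] (with p < q) to q − p. For instance
  ∂BL = L − B.
The resulting 10×30 matrix has rank 9, and its Smith normal form has invariant factors (1,1,1,1,1,1,1,1,1).

∂_2: C_2 → C_1 acts by ∂[p,q,r] = [q,r] − [p,r] + [p,q]. For instance
  ∂DMN = MN − DN + DM,
  ∂BEL = EL − BL + BE.
This gives a 30×20 integer matrix of rank 20; reducing to Smith normal form yields diagonal entries (1,1,1,1,1,1,1,1,1,1,1,1,1,1,1,1,1,1,1,2).

Now H_k = ker ∂_k / im ∂_{k+1}, so:

  H_0: rank C_0 − rank ∂_1 = 10 − 9 = 1, and the invariant factors of ∂_1 are all 1, so H_0 = Z.
  H_1: rank ker ∂_1 − rank ∂_2 = (30 − 9) − 20 = 1, and ∂_2 has invariant factor 2 > 1, so H_1 = Z ⊕ Z/2.
  H_2: rank ker ∂_2 − rank ∂_3 = (20 − 20) − 0 = 0, and there is no ∂_3, so H_2 = 0.

(K is a triangulation of the Klein bottle.)

Hence the Betti numbers are b_0 = 1, b_1 = 1, b_2 = 0.

b_0 = 1, b_1 = 1, b_2 = 0.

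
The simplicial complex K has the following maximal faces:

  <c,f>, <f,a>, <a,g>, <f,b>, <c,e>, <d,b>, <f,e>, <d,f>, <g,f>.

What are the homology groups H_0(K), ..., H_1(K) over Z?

Fix the vertex order a < b < c < d < e < f < g and write every simplex with vertices in increasing order. Then dim K = 1 and the simplices of K are:

  0-simplices (7): a, b, c, d, e, f, g
  1-simplices (9): af, ag, bd, bf, ce, cf, df, ef, fg

giving chain groups C_0 ≅ Z^7, C_1 ≅ Z^9.

Boundary ∂_1: C_1 → C_0 maps an edge to its endpoints' difference, ∂[p,q] = q − p.
As a 7×9 matrix over Z this has rank 6, with invariant factors (1,1,1,1,1,1).

Reading off H_k = ker ∂_k / im ∂_{k+1}:

  H_0: rank C_0 − rank ∂_1 = 7 − 6 = 1, and the invariant factors of ∂_1 are all 1, so H_0 ≅ Z.
  H_1: rank ker ∂_1 − rank ∂_2 = (9 − 6) − 0 = 3, and there is no ∂_2, so H_1 ≅ Z^3.

As a check, the Euler characteristic is 7 − 9 = -2, which agrees with 1 − 3 = -2.
(K is a triangulation of a wedge of 3 circles.)

H_0 ≅ Z,  H_1 ≅ Z^3.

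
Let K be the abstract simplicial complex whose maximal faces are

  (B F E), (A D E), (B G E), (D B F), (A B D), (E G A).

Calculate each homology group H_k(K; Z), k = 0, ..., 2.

Order the vertices as A < B < D < E < F < G. Listing each simplex with vertices in this order, K has dimension 2 with simplices:

  0-simplices (6): A, B, D, E, F, G
  1-simplices (12): AB, AD, AE, AG, BD, BE, BF, BG, DE, DF, EF, EG
  2-simplices (6): ABD, ADE, AEG, BDF, BEF, BEG

so the chain groups are C_0 ≅ Z^6, C_1 ≅ Z^12, C_2 ≅ Z^6.

The boundary map ∂_1: C_1 → C_0 sends each edge [p,q] (with p < q) to q − p. For instance
  ∂BG = G − B.
The 6×12 boundary matrix has rank 5 and Smith normal form diag(1,1,1,1,1).

Boundary ∂_2: C_2 → C_1 maps a triangle to the signed sum of its edges. For instance
  ∂ABD = BD − AD + AB,
  ∂BDF = DF − BF + BD.
This gives a 12×6 integer matrix of rank 6; reducing to Smith normal form yields diagonal entries (1,1,1,1,1,1).

From H_k ≅ ker(∂_k) / im(∂_{k+1}) we obtain:

  H_0: rank C_0 − rank ∂_1 = 6 − 5 = 1, and the invariant factors of ∂_1 are all 1, so H_0 ≅ Z.
  H_1: rank ker ∂_1 − rank ∂_2 = (12 − 5) − 6 = 1, and the invariant factors of ∂_2 are all 1, so H_1 ≅ Z.
  H_2: rank ker ∂_2 − rank ∂_3 = (6 − 6) − 0 = 0, and there is no ∂_3, so H_2 ≅ 0.

H_0 ≅ Z,  H_1 ≅ Z,  H_2 = 0.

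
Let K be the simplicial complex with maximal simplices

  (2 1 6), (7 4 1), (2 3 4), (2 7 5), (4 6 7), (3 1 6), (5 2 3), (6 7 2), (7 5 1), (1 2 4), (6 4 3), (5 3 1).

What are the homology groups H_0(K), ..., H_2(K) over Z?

We work with the vertex ordering 1 < 2 < 3 < 4 < 5 < 6 < 7. The simplices of K, each written with vertices in increasing order, are:

  0-simplices (7): [1], [2], [3], [4], [5], [6], [7]
  1-simplices (18): [1,2], [1,3], [1,4], [1,5], [1,6], [1,7], [2,3], [2,4], [2,5], [2,6], [2,7], [3,4], [3,5], [3,6], [4,6], [4,7], [5,7], [6,7]
  2-simplices (12): [1,2,4], [1,2,6], [1,3,5], [1,3,6], [1,4,7], [1,5,7], [2,3,4], [2,3,5], [2,5,7], [2,6,7], [3,4,6], [4,6,7]

giving chain groups C_0 ≅ Z^7, C_1 ≅ Z^18, C_2 ≅ Z^12.

∂_1: C_1 → C_0 maps an edge to its endpoints' difference, ∂[p,q] = q − p.
The resulting 7×18 matrix has rank 6, and its Smith normal form has invariant factors (1,1,1,1,1,1).

The boundary map ∂_2: C_2 → C_1 maps a triangle to the signed sum of its edges. For instance
  ∂[1,4,7] = [4,7] − [1,7] + [1,4],
  ∂[2,6,7] = [6,7] − [2,7] + [2,6].
The 18×12 boundary matrix has rank 12 and Smith normal form diag(1,1,1,1,1,1,1,1,1,1,1,2).

Reading off H_k = ker ∂_k / im ∂_{k+1}:

  H_0: rank C_0 − rank ∂_1 = 7 − 6 = 1, and the invariant factors of ∂_1 are all 1, so H_0 ≅ Z.
  H_1: rank ker ∂_1 − rank ∂_2 = (18 − 6) − 12 = 0, and ∂_2 has invariant factor 2 > 1, so H_1 ≅ Z_2.
  H_2: rank ker ∂_2 − rank ∂_3 = (12 − 12) − 0 = 0, and there is no ∂_3, so H_2 ≅ 0.

H_0 = Z,  H_1 = Z_2,  H_2 = 0.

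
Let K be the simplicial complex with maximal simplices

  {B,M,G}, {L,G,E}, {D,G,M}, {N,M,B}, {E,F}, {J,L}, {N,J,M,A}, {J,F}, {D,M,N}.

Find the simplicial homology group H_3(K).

Take the total order A < B < D < E < F < G < J < L < M < N on the vertex set. Then K (dimension 3) consists of the simplices:

  0-simplices (10): A, B, D, E, F, G, J, L, M, N
  1-simplices (19): AJ, AM, AN, BG, BM, BN, DG, DM, DN, EF, EG, EL, FJ, GL, GM, JL, JM, JN, MN
  2-simplices (9): AJM, AJN, AMN, BGM, BMN, DGM, DMN, EGL, JMN
  3-simplices (1): AJMN

so the chain groups are C_0 ≅ Z^10, C_1 ≅ Z^19, C_2 ≅ Z^9, C_3 ≅ Z^1.

Boundary ∂_1: C_1 → C_0 sends each edge [p,q] (with p < q) to q − p. For instance
  ∂AM = M − A.
The 10×19 boundary matrix has rank 9 and Smith normal form diag(1,1,1,1,1,1,1,1,1).

The boundary map ∂_2: C_2 → C_1 maps a triangle to the signed sum of its edges. For instance
  ∂EGL = GL − EL + EG,
  ∂AMN = MN − AN + AM.
This gives a 19×9 integer matrix of rank 8; reducing to Smith normal form yields diagonal entries (1,1,1,1,1,1,1,1).

∂_3: C_3 → C_2 sends each 3-simplex σ to the alternating sum Σ_i (−1)^i (σ with its i-th vertex removed). For instance
  ∂AJMN = JMN − AMN + AJN − AJM.
The 9×1 boundary matrix has rank 1 and Smith normal form diag(1).

Reading off H_k = ker ∂_k / im ∂_{k+1}:

  H_3: rank ker ∂_3 − rank ∂_4 = (1 − 1) − 0 = 0, and there is no ∂_4, so H_3 ≅ 0.

H_3 ≅ 0.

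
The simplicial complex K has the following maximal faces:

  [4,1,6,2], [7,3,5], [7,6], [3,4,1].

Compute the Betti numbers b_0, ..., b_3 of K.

b_0 = 1, b_1 = 1, b_2 = 0, b_3 = 0.

Order the vertices as 1 < 2 < 3 < 4 < 5 < 6 < 7. Listing each simplex with vertices in this order, K has dimension 3 with simplices:

  0-simplices (7): [1], [2], [3], [4], [5], [6], [7]
  1-simplices (12): [1,2], [1,3], [1,4], [1,6], [2,4], [2,6], [3,4], [3,5], [3,7], [4,6], [5,7], [6,7]
  2-simplices (6): [1,2,4], [1,2,6], [1,3,4], [1,4,6], [2,4,6], [3,5,7]
  3-simplices (1): [1,2,4,6]

Hence C_0 ≅ Z^7, C_1 ≅ Z^12, C_2 ≅ Z^6, C_3 ≅ Z^1.

∂_1: C_1 → C_0 sends each edge [p,q] (with p < q) to q − p. For instance
  ∂[6,7] = [7] − [6].
The resulting 7×12 matrix has rank 6, and its Smith normal form has invariant factors (1,1,1,1,1,1).

∂_2: C_2 → C_1 sends each 2-simplex [p,q,r] to [q,r] − [p,r] + [p,q]. For instance
  ∂[1,4,6] = [4,6] − [1,6] + [1,4],
  ∂[1,2,4] = [2,4] − [1,4] + [1,2].
As a 12×6 matrix over Z this has rank 5, with invariant factors (1,1,1,1,1).

Boundary ∂_3: C_3 → C_2 sends each 3-simplex σ to the alternating sum Σ_i (−1)^i (σ with its i-th vertex removed). For instance
  ∂[1,2,4,6] = [2,4,6] − [1,4,6] + [1,2,6] − [1,2,4].
As a 6×1 matrix over Z this has rank 1, with invariant factors (1).

From H_k ≅ ker(∂_k) / im(∂_{k+1}) we obtain:

  H_0: rank C_0 − rank ∂_1 = 7 − 6 = 1, and the invariant factors of ∂_1 are all 1, so H_0 = Z.
  H_1: rank ker ∂_1 − rank ∂_2 = (12 − 6) − 5 = 1, and the invariant factors of ∂_2 are all 1, so H_1 = Z.
  H_2: rank ker ∂_2 − rank ∂_3 = (6 − 5) − 1 = 0, and the invariant factors of ∂_3 are all 1, so H_2 = 0.
  H_3: rank ker ∂_3 − rank ∂_4 = (1 − 1) − 0 = 0, and there is no ∂_4, so H_3 = 0.

Hence the Betti numbers are b_0 = 1, b_1 = 1, b_2 = 0, b_3 = 0.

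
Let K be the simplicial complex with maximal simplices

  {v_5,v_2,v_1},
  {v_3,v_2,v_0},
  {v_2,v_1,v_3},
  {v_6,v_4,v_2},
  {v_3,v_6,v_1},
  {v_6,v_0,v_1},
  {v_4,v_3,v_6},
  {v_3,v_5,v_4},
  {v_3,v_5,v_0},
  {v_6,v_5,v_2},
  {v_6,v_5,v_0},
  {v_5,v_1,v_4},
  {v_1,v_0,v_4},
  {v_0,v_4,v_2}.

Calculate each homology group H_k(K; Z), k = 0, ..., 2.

H_0 ≅ Z,  H_1 ≅ Z^2,  H_2 ≅ Z.

K has 7 vertices, 21 edges, 14 triangles.
rank ∂_0 = 0, rank ∂_1 = 6 ⇒ b_0 = 7 − 0 − 6 = 1; all invariant factors of ∂_1 are 1 so no torsion. So H_0 = Z.
rank ∂_1 = 6, rank ∂_2 = 13 ⇒ b_1 = 21 − 6 − 13 = 2; all invariant factors of ∂_2 are 1 so no torsion. So H_1 = Z^2.
rank ∂_2 = 13, rank ∂_3 = 0 ⇒ b_2 = 14 − 13 − 0 = 1. So H_2 = Z.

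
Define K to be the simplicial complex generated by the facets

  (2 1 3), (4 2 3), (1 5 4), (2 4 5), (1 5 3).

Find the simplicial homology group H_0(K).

Take the total order 1 < 2 < 3 < 4 < 5 on the vertex set. Then K (dimension 2) consists of the simplices:

  0-simplices (5): [1], [2], [3], [4], [5]
  1-simplices (10): [1,2], [1,3], [1,4], [1,5], [2,3], [2,4], [2,5], [3,4], [3,5], [4,5]
  2-simplices (5): [1,2,3], [1,3,5], [1,4,5], [2,3,4], [2,4,5]

Hence C_0 ≅ Z^5, C_1 ≅ Z^10, C_2 ≅ Z^5.

∂_1: C_1 → C_0 sends each edge [p,q] (with p < q) to q − p. For instance
  ∂[1,4] = [4] − [1].
As a 5×10 matrix over Z this has rank 4, with invariant factors (1,1,1,1).

∂_2: C_2 → C_1 maps a triangle to the signed sum of its edges. For instance
  ∂[2,4,5] = [4,5] − [2,5] + [2,4],
  ∂[1,3,5] = [3,5] − [1,5] + [1,3].
This gives a 10×5 integer matrix of rank 5; reducing to Smith normal form yields diagonal entries (1,1,1,1,1).

Now H_k = ker ∂_k / im ∂_{k+1}, so:

  H_0: rank C_0 − rank ∂_1 = 5 − 4 = 1, and the invariant factors of ∂_1 are all 1, so H_0 = Z.

(K is a triangulation of the Möbius band.)

H_0 ≅ Z.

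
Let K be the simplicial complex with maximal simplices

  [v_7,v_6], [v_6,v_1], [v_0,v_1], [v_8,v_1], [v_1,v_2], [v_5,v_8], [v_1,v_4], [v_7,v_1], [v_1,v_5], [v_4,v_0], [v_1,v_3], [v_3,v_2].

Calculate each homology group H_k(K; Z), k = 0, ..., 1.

Take the total order v_0 < v_1 < v_2 < v_3 < v_4 < v_5 < v_6 < v_7 < v_8 on the vertex set. Then K (dimension 1) consists of the simplices:

  0-simplices (9): [v_0], [v_1], [v_2], [v_3], [v_4], [v_5], [v_6], [v_7], [v_8]
  1-simplices (12): [v_0,v_1], [v_0,v_4], [v_1,v_2], [v_1,v_3], [v_1,v_4], [v_1,v_5], [v_1,v_6], [v_1,v_7], [v_1,v_8], [v_2,v_3], [v_5,v_8], [v_6,v_7]

Hence C_0 ≅ Z^9, C_1 ≅ Z^12.

The boundary map ∂_1: C_1 → C_0 sends each edge [p,q] (with p < q) to q − p.
As a 9×12 matrix over Z this has rank 8, with invariant factors (1,1,1,1,1,1,1,1).

Now H_k = ker ∂_k / im ∂_{k+1}, so:

  H_0: rank C_0 − rank ∂_1 = 9 − 8 = 1, and the invariant factors of ∂_1 are all 1, so H_0 = Z.
  H_1: rank ker ∂_1 − rank ∂_2 = (12 − 8) − 0 = 4, and there is no ∂_2, so H_1 = Z^4.

As a check, the Euler characteristic is 9 − 12 = -3, which agrees with 1 − 4 = -3.

H_0 = Z,  H_1 = Z^4.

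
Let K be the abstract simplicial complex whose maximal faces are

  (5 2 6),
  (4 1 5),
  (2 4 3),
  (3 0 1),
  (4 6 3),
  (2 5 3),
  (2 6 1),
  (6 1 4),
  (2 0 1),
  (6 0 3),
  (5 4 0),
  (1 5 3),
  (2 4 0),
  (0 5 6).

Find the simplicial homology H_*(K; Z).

H_0 = Z,  H_1 = Z^2,  H_2 = Z.

Fix the vertex order 0 < 1 < 2 < 3 < 4 < 5 < 6 and write every simplex with vertices in increasing order. Then dim K = 2 and the simplices of K are:

  0-simplices (7): [0], [1], [2], [3], [4], [5], [6]
  1-simplices (21): [0,1], [0,2], [0,3], [0,4], [0,5], [0,6], [1,2], [1,3], [1,4], [1,5], [1,6], [2,3], [2,4], [2,5], [2,6], [3,4], [3,5], [3,6], [4,5], [4,6], [5,6]
  2-simplices (14): [0,1,2], [0,1,3], [0,2,4], [0,3,6], [0,4,5], [0,5,6], [1,2,6], [1,3,5], [1,4,5], [1,4,6], [2,3,4], [2,3,5], [2,5,6], [3,4,6]

so the chain groups are C_0 ≅ Z^7, C_1 ≅ Z^21, C_2 ≅ Z^14.

The boundary map ∂_1: C_1 → C_0 is given by ∂[p,q] = [q] − [p]. For instance
  ∂[0,3] = [3] − [0].
The resulting 7×21 matrix has rank 6, and its Smith normal form has invariant factors (1,1,1,1,1,1).

Boundary ∂_2: C_2 → C_1 maps a triangle to the signed sum of its edges. For instance
  ∂[0,1,2] = [1,2] − [0,2] + [0,1],
  ∂[2,3,4] = [3,4] − [2,4] + [2,3].
As a 21×14 matrix over Z this has rank 13, with invariant factors (1,1,1,1,1,1,1,1,1,1,1,1,1).

Reading off H_k = ker ∂_k / im ∂_{k+1}:

  H_0: rank C_0 − rank ∂_1 = 7 − 6 = 1, and the invariant factors of ∂_1 are all 1, so H_0 ≅ Z.
  H_1: rank ker ∂_1 − rank ∂_2 = (21 − 6) − 13 = 2, and the invariant factors of ∂_2 are all 1, so H_1 ≅ Z^2.
  H_2: rank ker ∂_2 − rank ∂_3 = (14 − 13) − 0 = 1, and there is no ∂_3, so H_2 ≅ Z.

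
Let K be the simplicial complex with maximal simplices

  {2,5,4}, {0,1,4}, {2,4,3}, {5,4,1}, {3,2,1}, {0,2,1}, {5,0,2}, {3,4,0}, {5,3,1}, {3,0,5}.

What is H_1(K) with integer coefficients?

Fix the vertex order 0 < 1 < 2 < 3 < 4 < 5 and write every simplex with vertices in increasing order. Then dim K = 2 and the simplices of K are:

  0-simplices (6): [0], [1], [2], [3], [4], [5]
  1-simplices (15): [0,1], [0,2], [0,3], [0,4], [0,5], [1,2], [1,3], [1,4], [1,5], [2,3], [2,4], [2,5], [3,4], [3,5], [4,5]
  2-simplices (10): [0,1,2], [0,1,4], [0,2,5], [0,3,4], [0,3,5], [1,2,3], [1,3,5], [1,4,5], [2,3,4], [2,4,5]

giving chain groups C_0 ≅ Z^6, C_1 ≅ Z^15, C_2 ≅ Z^10.

∂_1: C_1 → C_0 maps an edge to its endpoints' difference, ∂[p,q] = q − p.
The resulting 6×15 matrix has rank 5, and its Smith normal form has invariant factors (1,1,1,1,1).

Boundary ∂_2: C_2 → C_1 acts by ∂[p,q,r] = [q,r] − [p,r] + [p,q]. For instance
  ∂[0,3,4] = [3,4] − [0,4] + [0,3],
  ∂[1,4,5] = [4,5] − [1,5] + [1,4].
The 15×10 boundary matrix has rank 10 and Smith normal form diag(1,1,1,1,1,1,1,1,1,2).

Now H_k = ker ∂_k / im ∂_{k+1}, so:

  H_1: rank ker ∂_1 − rank ∂_2 = (15 − 5) − 10 = 0, and ∂_2 has invariant factor 2 > 1, so H_1 = Z/2.

H_1 = Z/2.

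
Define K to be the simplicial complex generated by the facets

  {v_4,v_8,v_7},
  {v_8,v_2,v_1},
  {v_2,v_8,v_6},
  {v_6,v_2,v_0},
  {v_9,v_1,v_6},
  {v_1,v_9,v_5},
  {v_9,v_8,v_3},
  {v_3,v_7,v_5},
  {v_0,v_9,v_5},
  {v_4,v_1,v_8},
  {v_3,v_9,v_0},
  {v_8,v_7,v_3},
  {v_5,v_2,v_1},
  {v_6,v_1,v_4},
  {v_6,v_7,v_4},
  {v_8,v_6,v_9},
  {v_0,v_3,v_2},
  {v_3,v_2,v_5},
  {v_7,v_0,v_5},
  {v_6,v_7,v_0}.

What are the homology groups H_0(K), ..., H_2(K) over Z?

H_0 ≅ Z,  H_1 ≅ Z ⊕ Z/2,  H_2 = 0.

Order the vertices as v_0 < v_1 < v_2 < v_3 < v_4 < v_5 < v_6 < v_7 < v_8 < v_9. Listing each simplex with vertices in this order, K has dimension 2 with simplices:

  0-simplices (10): [v_0], [v_1], [v_2], [v_3], [v_4], [v_5], [v_6], [v_7], [v_8], [v_9]
  1-simplices (30): (30 of them)
  2-simplices (20): (20 of them)

so the chain groups are C_0 ≅ Z^10, C_1 ≅ Z^30, C_2 ≅ Z^20.

Boundary ∂_1: C_1 → C_0 sends each edge [p,q] (with p < q) to q − p. For instance
  ∂[v_6,v_8] = [v_8] − [v_6].
The resulting 10×30 matrix has rank 9, and its Smith normal form has invariant factors (1,1,1,1,1,1,1,1,1).

∂_2: C_2 → C_1 acts by ∂[p,q,r] = [q,r] − [p,r] + [p,q]. For instance
  ∂[v_0,v_5,v_7] = [v_5,v_7] − [v_0,v_7] + [v_0,v_5],
  ∂[v_4,v_6,v_7] = [v_6,v_7] − [v_4,v_7] + [v_4,v_6].
As a 30×20 matrix over Z this has rank 20, with invariant factors (1,1,1,1,1,1,1,1,1,1,1,1,1,1,1,1,1,1,1,2).

From H_k ≅ ker(∂_k) / im(∂_{k+1}) we obtain:

  H_0: rank C_0 − rank ∂_1 = 10 − 9 = 1, and the invariant factors of ∂_1 are all 1, so H_0 ≅ Z.
  H_1: rank ker ∂_1 − rank ∂_2 = (30 − 9) − 20 = 1, and ∂_2 has invariant factor 2 > 1, so H_1 ≅ Z ⊕ Z/2.
  H_2: rank ker ∂_2 − rank ∂_3 = (20 − 20) − 0 = 0, and there is no ∂_3, so H_2 ≅ 0.

As a check, the Euler characteristic is 10 − 30 + 20 = 0, which agrees with 1 − 1 + 0 = 0.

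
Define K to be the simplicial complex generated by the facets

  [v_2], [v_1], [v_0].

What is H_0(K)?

H_0 = Z^3.

Take the total order v_0 < v_1 < v_2 on the vertex set. Then K (dimension 0) consists of the simplices:

  0-simplices (3): [v_0], [v_1], [v_2]

giving chain groups C_0 ≅ Z^3.

Computing H_k = (kernel of ∂_k) / (image of ∂_{k+1}):

  H_0: rank C_0 − rank ∂_1 = 3 − 0 = 3, and there is no ∂_1, so H_0 = Z^3.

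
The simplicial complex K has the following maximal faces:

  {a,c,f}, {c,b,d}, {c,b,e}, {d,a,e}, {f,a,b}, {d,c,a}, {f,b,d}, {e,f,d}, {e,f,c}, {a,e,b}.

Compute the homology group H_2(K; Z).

Fix the vertex order a < b < c < d < e < f and write every simplex with vertices in increasing order. Then dim K = 2 and the simplices of K are:

  0-simplices (6): a, b, c, d, e, f
  1-simplices (15): ab, ac, ad, ae, af, bc, bd, be, bf, cd, ce, cf, de, df, ef
  2-simplices (10): abe, abf, acd, acf, ade, bcd, bce, bdf, cef, def

Hence C_0 ≅ Z^6, C_1 ≅ Z^15, C_2 ≅ Z^10.

∂_1: C_1 → C_0 is given by ∂[p,q] = [q] − [p].
As a 6×15 matrix over Z this has rank 5, with invariant factors (1,1,1,1,1).

The boundary map ∂_2: C_2 → C_1 acts by ∂[p,q,r] = [q,r] − [p,r] + [p,q]. For instance
  ∂bcd = cd − bd + bc,
  ∂abe = be − ae + ab.
The resulting 15×10 matrix has rank 10, and its Smith normal form has invariant factors (1,1,1,1,1,1,1,1,1,2).

Reading off H_k = ker ∂_k / im ∂_{k+1}:

  H_2: rank ker ∂_2 − rank ∂_3 = (10 − 10) − 0 = 0, and there is no ∂_3, so H_2 ≅ 0.

H_2 ≅ 0.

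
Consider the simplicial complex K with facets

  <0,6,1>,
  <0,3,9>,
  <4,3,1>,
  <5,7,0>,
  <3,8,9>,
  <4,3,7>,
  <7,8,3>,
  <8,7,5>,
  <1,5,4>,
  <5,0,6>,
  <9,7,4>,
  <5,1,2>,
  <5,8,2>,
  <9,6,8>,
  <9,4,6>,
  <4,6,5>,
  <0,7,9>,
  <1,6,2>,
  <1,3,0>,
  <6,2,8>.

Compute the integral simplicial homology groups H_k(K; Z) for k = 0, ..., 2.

H_0 ≅ Z,  H_1 ≅ Z ⊕ Z_2,  H_2 = 0.

We work with the vertex ordering 0 < 1 < 2 < 3 < 4 < 5 < 6 < 7 < 8 < 9. The simplices of K, each written with vertices in increasing order, are:

  0-simplices (10): [0], [1], [2], [3], [4], [5], [6], [7], [8], [9]
  1-simplices (30): (30 of them)
  2-simplices (20): (20 of them)

so the chain groups are C_0 ≅ Z^10, C_1 ≅ Z^30, C_2 ≅ Z^20.

Boundary ∂_1: C_1 → C_0 sends each edge [p,q] (with p < q) to q − p.
The resulting 10×30 matrix has rank 9, and its Smith normal form has invariant factors (1,1,1,1,1,1,1,1,1).

∂_2: C_2 → C_1 acts by ∂[p,q,r] = [q,r] − [p,r] + [p,q]. For instance
  ∂[6,8,9] = [8,9] − [6,9] + [6,8],
  ∂[1,2,6] = [2,6] − [1,6] + [1,2].
As a 30×20 matrix over Z this has rank 20, with invariant factors (1,1,1,1,1,1,1,1,1,1,1,1,1,1,1,1,1,1,1,2).

Reading off H_k = ker ∂_k / im ∂_{k+1}:

  H_0: rank C_0 − rank ∂_1 = 10 − 9 = 1, and the invariant factors of ∂_1 are all 1, so H_0 ≅ Z.
  H_1: rank ker ∂_1 − rank ∂_2 = (30 − 9) − 20 = 1, and ∂_2 has invariant factor 2 > 1, so H_1 ≅ Z ⊕ Z_2.
  H_2: rank ker ∂_2 − rank ∂_3 = (20 − 20) − 0 = 0, and there is no ∂_3, so H_2 ≅ 0.

As a check, the Euler characteristic is 10 − 30 + 20 = 0, which agrees with 1 − 1 + 0 = 0.
(K is a triangulation of the Klein bottle.)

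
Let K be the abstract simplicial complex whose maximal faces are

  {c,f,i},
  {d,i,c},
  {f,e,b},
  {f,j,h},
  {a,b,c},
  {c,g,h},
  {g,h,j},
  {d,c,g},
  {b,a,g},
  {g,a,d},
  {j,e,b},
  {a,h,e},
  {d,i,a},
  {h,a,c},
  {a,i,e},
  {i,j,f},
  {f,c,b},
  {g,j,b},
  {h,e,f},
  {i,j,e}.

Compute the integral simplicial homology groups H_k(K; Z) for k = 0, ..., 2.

Order the vertices as a < b < c < d < e < f < g < h < i < j. Listing each simplex with vertices in this order, K has dimension 2 with simplices:

  0-simplices (10): a, b, c, d, e, f, g, h, i, j
  1-simplices (30): ab, ac, ad, ae, ag, ah, ai, bc, be, bf, bg, bj, cd, cf, cg, ch, ci, dg, di, ef, eh, ei, ej, fh, fi, fj, gh, gj, hj, ij
  2-simplices (20): abc, abg, ach, adg, adi, aeh, aei, bcf, bef, bej, bgj, cdg, cdi, cfi, cgh, efh, eij, fhj, fij, ghj

giving chain groups C_0 ≅ Z^10, C_1 ≅ Z^30, C_2 ≅ Z^20.

∂_1: C_1 → C_0 sends each edge [p,q] (with p < q) to q − p. For instance
  ∂ac = c − a.
This gives a 10×30 integer matrix of rank 9; reducing to Smith normal form yields diagonal entries (1,1,1,1,1,1,1,1,1).

Boundary ∂_2: C_2 → C_1 acts by ∂[p,q,r] = [q,r] − [p,r] + [p,q]. For instance
  ∂aei = ei − ai + ae,
  ∂bgj = gj − bj + bg.
This gives a 30×20 integer matrix of rank 20; reducing to Smith normal form yields diagonal entries (1,1,1,1,1,1,1,1,1,1,1,1,1,1,1,1,1,1,1,2).

Reading off H_k = ker ∂_k / im ∂_{k+1}:

  H_0: rank C_0 − rank ∂_1 = 10 − 9 = 1, and the invariant factors of ∂_1 are all 1, so H_0 = Z.
  H_1: rank ker ∂_1 − rank ∂_2 = (30 − 9) − 20 = 1, and ∂_2 has invariant factor 2 > 1, so H_1 = Z ⊕ Z/2.
  H_2: rank ker ∂_2 − rank ∂_3 = (20 − 20) − 0 = 0, and there is no ∂_3, so H_2 = 0.

(K is a triangulation of the Klein bottle.)

H_0 ≅ Z,  H_1 ≅ Z ⊕ Z/2,  H_2 = 0.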